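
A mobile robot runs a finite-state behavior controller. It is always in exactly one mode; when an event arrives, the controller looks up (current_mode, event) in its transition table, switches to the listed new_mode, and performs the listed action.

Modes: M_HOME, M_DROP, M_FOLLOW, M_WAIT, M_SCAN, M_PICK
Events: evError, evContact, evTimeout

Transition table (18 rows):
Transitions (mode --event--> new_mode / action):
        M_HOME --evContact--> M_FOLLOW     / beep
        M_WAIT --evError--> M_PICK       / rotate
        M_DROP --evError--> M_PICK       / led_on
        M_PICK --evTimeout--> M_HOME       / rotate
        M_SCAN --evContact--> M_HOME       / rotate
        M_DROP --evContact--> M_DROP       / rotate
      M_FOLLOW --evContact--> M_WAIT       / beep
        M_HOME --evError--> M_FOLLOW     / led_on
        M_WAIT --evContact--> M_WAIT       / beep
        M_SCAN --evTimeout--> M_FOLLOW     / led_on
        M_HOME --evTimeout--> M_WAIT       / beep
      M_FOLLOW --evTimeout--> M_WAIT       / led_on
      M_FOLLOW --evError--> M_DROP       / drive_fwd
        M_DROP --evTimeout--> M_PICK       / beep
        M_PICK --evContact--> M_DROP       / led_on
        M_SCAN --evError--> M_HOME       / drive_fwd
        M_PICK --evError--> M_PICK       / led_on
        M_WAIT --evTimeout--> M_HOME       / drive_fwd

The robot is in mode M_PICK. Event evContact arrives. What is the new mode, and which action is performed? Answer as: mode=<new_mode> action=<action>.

current mode = M_PICK; filter table to that mode:
  (M_PICK, evTimeout) → (M_HOME, rotate)
  (M_PICK, evContact) → (M_DROP, led_on)  ← event matches
  (M_PICK, evError) → (M_PICK, led_on)
event = evContact selects (M_DROP, led_on)

mode=M_DROP action=led_on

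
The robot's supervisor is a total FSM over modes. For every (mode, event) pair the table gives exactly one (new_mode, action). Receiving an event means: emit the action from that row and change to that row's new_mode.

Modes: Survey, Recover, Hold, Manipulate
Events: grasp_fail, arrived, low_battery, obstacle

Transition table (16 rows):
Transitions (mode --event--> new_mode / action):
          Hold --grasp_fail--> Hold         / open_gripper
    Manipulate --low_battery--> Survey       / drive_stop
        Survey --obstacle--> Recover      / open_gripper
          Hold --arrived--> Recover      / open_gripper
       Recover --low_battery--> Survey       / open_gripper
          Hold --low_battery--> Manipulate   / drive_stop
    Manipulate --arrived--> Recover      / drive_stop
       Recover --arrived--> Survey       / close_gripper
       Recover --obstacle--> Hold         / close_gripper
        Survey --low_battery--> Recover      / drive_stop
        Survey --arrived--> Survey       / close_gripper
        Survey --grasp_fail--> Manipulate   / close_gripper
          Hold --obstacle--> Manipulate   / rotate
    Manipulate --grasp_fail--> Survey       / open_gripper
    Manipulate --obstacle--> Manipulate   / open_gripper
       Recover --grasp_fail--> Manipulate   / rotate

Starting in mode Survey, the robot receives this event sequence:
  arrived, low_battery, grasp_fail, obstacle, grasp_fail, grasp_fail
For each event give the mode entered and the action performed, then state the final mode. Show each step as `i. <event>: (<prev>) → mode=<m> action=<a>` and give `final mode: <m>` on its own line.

final mode: Manipulate

1. arrived: (Survey) → mode=Survey action=close_gripper
2. low_battery: (Survey) → mode=Recover action=drive_stop
3. grasp_fail: (Recover) → mode=Manipulate action=rotate
4. obstacle: (Manipulate) → mode=Manipulate action=open_gripper
5. grasp_fail: (Manipulate) → mode=Survey action=open_gripper
6. grasp_fail: (Survey) → mode=Manipulate action=close_gripper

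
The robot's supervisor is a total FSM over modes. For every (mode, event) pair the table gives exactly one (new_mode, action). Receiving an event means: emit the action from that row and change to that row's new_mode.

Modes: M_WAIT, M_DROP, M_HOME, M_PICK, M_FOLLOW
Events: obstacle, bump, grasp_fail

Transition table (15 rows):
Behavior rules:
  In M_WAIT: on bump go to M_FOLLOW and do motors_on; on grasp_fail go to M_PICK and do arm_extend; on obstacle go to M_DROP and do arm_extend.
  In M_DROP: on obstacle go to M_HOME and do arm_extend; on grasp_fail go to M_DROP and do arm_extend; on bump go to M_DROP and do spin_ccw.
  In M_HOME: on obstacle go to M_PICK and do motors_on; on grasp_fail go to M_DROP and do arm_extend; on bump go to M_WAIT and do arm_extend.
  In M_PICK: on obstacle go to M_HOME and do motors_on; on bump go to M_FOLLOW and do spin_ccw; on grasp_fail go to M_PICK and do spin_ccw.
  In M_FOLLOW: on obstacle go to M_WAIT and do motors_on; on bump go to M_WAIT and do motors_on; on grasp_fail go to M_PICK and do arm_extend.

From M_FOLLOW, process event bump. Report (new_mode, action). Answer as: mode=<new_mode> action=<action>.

mode=M_WAIT action=motors_on

current mode = M_FOLLOW; filter table to that mode:
  (M_FOLLOW, obstacle) → (M_WAIT, motors_on)
  (M_FOLLOW, bump) → (M_WAIT, motors_on)  ← event matches
  (M_FOLLOW, grasp_fail) → (M_PICK, arm_extend)
event = bump selects (M_WAIT, motors_on)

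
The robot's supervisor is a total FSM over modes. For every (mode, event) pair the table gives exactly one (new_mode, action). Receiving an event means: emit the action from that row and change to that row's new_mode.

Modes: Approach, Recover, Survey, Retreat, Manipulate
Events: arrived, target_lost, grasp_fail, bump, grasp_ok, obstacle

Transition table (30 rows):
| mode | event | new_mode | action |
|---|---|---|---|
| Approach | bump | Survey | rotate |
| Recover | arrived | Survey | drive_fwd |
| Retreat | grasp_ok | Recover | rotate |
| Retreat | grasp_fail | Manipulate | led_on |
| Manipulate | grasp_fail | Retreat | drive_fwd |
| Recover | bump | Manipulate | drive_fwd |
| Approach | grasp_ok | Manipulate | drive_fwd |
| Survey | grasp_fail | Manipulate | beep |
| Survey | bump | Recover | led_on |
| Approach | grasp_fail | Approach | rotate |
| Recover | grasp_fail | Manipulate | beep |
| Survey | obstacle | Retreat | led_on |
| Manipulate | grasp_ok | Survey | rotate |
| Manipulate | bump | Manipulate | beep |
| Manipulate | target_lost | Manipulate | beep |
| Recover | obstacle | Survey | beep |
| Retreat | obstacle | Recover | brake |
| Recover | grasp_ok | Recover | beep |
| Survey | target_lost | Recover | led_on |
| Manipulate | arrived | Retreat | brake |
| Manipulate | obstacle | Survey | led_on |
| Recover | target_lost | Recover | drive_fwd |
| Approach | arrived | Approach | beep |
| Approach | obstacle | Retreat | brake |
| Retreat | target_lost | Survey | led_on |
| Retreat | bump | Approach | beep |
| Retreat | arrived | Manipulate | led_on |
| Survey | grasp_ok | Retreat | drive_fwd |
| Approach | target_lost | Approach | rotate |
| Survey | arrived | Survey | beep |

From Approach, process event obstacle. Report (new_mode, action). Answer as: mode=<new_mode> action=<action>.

mode=Retreat action=brake

current mode = Approach; filter table to that mode:
  (Approach, bump) → (Survey, rotate)
  (Approach, grasp_ok) → (Manipulate, drive_fwd)
  (Approach, grasp_fail) → (Approach, rotate)
  (Approach, arrived) → (Approach, beep)
  (Approach, obstacle) → (Retreat, brake)  ← event matches
  (Approach, target_lost) → (Approach, rotate)
event = obstacle selects (Retreat, brake)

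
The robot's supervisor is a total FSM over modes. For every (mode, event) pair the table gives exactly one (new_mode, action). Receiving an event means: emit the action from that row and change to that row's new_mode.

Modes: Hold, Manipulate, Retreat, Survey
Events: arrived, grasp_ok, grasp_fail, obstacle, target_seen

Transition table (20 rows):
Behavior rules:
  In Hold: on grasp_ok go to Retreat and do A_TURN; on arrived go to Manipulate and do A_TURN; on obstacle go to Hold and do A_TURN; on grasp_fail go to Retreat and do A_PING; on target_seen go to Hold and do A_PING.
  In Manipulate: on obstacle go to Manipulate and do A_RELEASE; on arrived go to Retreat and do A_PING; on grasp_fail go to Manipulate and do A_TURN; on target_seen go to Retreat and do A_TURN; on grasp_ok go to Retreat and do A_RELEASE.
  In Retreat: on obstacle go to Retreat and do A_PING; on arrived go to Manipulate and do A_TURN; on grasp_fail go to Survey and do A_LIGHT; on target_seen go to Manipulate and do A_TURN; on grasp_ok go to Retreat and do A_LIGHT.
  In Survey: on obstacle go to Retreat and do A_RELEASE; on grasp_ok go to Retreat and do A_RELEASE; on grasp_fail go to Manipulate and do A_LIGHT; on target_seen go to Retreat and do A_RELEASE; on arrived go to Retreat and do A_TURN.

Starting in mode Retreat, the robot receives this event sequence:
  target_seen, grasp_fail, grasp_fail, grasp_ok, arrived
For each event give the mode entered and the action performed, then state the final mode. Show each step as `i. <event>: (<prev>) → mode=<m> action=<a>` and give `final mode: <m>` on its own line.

1. target_seen: (Retreat) → mode=Manipulate action=A_TURN
2. grasp_fail: (Manipulate) → mode=Manipulate action=A_TURN
3. grasp_fail: (Manipulate) → mode=Manipulate action=A_TURN
4. grasp_ok: (Manipulate) → mode=Retreat action=A_RELEASE
5. arrived: (Retreat) → mode=Manipulate action=A_TURN

final mode: Manipulate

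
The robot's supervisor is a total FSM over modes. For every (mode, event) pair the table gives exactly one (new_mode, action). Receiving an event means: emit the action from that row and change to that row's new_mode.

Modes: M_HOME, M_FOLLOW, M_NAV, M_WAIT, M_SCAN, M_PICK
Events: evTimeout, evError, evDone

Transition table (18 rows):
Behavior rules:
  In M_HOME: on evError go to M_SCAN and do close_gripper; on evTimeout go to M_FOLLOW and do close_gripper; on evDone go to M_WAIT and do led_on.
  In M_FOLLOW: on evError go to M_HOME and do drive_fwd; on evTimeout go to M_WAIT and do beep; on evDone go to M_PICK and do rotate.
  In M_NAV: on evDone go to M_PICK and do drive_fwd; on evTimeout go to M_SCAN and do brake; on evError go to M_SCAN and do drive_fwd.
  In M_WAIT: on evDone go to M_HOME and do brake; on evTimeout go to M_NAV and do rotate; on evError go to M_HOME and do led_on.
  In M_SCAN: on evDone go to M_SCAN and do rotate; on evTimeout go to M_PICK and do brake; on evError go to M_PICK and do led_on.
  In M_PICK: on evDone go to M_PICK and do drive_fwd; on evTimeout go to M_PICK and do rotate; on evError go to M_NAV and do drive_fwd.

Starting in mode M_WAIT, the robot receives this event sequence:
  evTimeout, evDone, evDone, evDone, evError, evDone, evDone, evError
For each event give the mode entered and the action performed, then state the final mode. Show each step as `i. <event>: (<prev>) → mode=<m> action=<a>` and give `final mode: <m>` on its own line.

1. evTimeout: (M_WAIT) → mode=M_NAV action=rotate
2. evDone: (M_NAV) → mode=M_PICK action=drive_fwd
3. evDone: (M_PICK) → mode=M_PICK action=drive_fwd
4. evDone: (M_PICK) → mode=M_PICK action=drive_fwd
5. evError: (M_PICK) → mode=M_NAV action=drive_fwd
6. evDone: (M_NAV) → mode=M_PICK action=drive_fwd
7. evDone: (M_PICK) → mode=M_PICK action=drive_fwd
8. evError: (M_PICK) → mode=M_NAV action=drive_fwd

final mode: M_NAV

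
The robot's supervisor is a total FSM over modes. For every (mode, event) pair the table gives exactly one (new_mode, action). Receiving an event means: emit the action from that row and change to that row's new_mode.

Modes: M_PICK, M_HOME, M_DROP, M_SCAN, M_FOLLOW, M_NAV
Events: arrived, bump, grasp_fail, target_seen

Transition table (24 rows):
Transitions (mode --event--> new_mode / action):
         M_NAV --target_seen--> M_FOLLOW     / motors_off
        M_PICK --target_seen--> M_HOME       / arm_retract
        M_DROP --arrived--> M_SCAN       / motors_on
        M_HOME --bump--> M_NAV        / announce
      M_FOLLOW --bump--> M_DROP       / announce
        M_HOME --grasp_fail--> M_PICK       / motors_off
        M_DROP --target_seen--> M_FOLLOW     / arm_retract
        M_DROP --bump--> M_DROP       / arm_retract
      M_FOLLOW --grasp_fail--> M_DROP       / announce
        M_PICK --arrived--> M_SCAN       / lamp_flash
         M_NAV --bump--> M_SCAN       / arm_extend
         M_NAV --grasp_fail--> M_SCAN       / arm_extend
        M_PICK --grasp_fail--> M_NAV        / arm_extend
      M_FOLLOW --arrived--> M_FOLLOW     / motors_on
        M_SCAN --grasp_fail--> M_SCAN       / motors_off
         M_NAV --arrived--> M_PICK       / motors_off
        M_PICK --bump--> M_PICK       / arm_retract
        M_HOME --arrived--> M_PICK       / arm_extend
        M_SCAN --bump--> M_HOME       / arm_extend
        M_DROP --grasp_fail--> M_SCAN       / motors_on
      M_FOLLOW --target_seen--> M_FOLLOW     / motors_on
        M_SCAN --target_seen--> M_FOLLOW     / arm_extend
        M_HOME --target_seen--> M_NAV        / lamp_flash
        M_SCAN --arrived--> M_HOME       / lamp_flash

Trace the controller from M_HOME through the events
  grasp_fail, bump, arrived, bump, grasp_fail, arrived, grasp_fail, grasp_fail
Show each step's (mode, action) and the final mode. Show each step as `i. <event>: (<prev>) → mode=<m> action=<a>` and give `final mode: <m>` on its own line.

final mode: M_SCAN

1. grasp_fail: (M_HOME) → mode=M_PICK action=motors_off
2. bump: (M_PICK) → mode=M_PICK action=arm_retract
3. arrived: (M_PICK) → mode=M_SCAN action=lamp_flash
4. bump: (M_SCAN) → mode=M_HOME action=arm_extend
5. grasp_fail: (M_HOME) → mode=M_PICK action=motors_off
6. arrived: (M_PICK) → mode=M_SCAN action=lamp_flash
7. grasp_fail: (M_SCAN) → mode=M_SCAN action=motors_off
8. grasp_fail: (M_SCAN) → mode=M_SCAN action=motors_off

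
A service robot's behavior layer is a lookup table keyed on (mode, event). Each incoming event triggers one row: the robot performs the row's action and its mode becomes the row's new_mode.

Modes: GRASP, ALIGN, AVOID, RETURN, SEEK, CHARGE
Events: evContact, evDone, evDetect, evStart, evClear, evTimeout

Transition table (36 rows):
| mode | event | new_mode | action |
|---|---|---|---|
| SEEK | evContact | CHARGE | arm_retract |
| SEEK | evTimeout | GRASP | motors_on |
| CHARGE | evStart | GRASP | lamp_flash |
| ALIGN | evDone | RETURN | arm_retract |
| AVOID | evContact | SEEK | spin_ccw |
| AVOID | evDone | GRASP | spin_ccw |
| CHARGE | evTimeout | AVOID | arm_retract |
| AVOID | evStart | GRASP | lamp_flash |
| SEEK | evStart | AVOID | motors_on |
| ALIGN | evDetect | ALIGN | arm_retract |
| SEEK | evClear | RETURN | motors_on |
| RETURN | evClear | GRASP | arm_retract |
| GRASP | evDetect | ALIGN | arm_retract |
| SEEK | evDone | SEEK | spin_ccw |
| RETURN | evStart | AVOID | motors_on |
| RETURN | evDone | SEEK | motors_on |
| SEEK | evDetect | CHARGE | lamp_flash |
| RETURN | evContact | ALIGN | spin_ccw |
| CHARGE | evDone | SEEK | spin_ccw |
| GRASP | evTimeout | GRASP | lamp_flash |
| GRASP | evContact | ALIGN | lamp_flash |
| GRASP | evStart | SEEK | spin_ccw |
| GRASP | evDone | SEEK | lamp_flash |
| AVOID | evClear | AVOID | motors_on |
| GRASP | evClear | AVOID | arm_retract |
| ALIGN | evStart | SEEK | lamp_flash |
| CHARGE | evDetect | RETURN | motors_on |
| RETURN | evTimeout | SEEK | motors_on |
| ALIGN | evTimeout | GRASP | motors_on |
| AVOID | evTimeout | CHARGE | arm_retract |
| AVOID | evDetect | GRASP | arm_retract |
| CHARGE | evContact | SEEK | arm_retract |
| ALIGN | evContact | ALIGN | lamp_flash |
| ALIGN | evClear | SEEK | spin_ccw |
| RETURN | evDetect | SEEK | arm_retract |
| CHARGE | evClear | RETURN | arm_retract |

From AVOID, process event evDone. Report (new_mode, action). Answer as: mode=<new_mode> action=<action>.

mode=GRASP action=spin_ccw

current mode = AVOID; filter table to that mode:
  (AVOID, evContact) → (SEEK, spin_ccw)
  (AVOID, evDone) → (GRASP, spin_ccw)  ← event matches
  (AVOID, evStart) → (GRASP, lamp_flash)
  (AVOID, evClear) → (AVOID, motors_on)
  (AVOID, evTimeout) → (CHARGE, arm_retract)
  (AVOID, evDetect) → (GRASP, arm_retract)
event = evDone selects (GRASP, spin_ccw)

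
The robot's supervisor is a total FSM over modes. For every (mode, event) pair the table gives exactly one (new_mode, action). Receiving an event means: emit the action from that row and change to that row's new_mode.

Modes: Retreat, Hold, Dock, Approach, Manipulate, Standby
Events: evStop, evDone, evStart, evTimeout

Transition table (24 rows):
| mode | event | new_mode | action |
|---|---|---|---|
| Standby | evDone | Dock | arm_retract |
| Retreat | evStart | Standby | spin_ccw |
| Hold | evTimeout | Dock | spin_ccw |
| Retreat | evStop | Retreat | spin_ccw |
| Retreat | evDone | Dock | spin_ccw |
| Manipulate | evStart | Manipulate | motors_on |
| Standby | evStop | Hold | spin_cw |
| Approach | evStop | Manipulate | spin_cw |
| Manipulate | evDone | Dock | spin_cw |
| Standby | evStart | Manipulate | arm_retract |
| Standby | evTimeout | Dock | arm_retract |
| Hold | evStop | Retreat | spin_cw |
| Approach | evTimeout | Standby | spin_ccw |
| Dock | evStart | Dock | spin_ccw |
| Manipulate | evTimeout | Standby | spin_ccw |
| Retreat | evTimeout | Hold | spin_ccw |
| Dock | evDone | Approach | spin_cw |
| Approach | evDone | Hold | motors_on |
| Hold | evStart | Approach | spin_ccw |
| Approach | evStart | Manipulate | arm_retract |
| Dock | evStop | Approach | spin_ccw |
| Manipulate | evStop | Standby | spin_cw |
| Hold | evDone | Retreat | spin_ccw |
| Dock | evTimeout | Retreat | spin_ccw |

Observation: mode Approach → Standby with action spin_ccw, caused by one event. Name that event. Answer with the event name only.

evTimeout

try evStop: (Approach, evStop) → (Manipulate, spin_cw)
try evDone: (Approach, evDone) → (Hold, motors_on)
try evStart: (Approach, evStart) → (Manipulate, arm_retract)
try evTimeout: (Approach, evTimeout) → (Standby, spin_ccw)  ← matches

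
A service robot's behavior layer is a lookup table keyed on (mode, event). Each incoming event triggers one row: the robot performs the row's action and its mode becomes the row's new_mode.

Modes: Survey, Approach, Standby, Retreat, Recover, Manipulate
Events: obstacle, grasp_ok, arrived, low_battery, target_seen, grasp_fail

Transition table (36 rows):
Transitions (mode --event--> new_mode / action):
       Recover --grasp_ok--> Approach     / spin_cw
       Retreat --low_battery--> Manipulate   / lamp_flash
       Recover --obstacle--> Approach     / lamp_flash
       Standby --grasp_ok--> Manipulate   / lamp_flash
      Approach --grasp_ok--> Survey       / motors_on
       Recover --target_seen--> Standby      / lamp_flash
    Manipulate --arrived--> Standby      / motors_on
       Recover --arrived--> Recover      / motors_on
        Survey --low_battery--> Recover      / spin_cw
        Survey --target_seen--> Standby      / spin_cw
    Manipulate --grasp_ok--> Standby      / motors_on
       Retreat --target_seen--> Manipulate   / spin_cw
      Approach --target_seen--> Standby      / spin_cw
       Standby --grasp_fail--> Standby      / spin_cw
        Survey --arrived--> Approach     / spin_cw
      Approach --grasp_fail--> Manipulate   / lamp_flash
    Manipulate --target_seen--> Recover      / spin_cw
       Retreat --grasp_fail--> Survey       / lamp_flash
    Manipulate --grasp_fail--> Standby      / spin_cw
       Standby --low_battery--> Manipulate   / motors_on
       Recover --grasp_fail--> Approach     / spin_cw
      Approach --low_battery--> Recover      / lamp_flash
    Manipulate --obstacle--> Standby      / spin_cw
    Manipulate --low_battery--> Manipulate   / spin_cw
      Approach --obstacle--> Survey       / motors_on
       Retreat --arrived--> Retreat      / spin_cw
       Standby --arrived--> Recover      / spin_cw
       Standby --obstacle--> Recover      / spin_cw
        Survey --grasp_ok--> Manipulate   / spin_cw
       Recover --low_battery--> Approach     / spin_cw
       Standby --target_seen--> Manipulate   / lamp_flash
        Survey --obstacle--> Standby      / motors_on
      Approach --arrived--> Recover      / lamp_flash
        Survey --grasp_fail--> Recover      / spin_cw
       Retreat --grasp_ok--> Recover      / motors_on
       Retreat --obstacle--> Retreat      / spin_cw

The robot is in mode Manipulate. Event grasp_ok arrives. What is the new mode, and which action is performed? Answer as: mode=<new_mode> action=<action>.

mode=Standby action=motors_on

current mode = Manipulate; filter table to that mode:
  (Manipulate, arrived) → (Standby, motors_on)
  (Manipulate, grasp_ok) → (Standby, motors_on)  ← event matches
  (Manipulate, target_seen) → (Recover, spin_cw)
  (Manipulate, grasp_fail) → (Standby, spin_cw)
  (Manipulate, obstacle) → (Standby, spin_cw)
  (Manipulate, low_battery) → (Manipulate, spin_cw)
event = grasp_ok selects (Standby, motors_on)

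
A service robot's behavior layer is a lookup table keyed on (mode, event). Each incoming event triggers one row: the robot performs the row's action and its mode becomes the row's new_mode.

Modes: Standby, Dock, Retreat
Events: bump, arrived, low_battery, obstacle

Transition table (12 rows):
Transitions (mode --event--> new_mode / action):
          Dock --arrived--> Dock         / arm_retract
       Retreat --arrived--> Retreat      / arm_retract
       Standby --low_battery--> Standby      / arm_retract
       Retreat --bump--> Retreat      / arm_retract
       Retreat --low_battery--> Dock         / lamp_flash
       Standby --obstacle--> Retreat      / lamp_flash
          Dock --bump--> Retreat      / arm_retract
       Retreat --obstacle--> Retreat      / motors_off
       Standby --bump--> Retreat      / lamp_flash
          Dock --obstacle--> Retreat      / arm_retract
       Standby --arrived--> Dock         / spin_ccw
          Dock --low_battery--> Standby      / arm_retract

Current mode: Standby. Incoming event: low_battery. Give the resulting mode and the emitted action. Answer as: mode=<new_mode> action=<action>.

current mode = Standby; filter table to that mode:
  (Standby, low_battery) → (Standby, arm_retract)  ← event matches
  (Standby, obstacle) → (Retreat, lamp_flash)
  (Standby, bump) → (Retreat, lamp_flash)
  (Standby, arrived) → (Dock, spin_ccw)
event = low_battery selects (Standby, arm_retract)

mode=Standby action=arm_retract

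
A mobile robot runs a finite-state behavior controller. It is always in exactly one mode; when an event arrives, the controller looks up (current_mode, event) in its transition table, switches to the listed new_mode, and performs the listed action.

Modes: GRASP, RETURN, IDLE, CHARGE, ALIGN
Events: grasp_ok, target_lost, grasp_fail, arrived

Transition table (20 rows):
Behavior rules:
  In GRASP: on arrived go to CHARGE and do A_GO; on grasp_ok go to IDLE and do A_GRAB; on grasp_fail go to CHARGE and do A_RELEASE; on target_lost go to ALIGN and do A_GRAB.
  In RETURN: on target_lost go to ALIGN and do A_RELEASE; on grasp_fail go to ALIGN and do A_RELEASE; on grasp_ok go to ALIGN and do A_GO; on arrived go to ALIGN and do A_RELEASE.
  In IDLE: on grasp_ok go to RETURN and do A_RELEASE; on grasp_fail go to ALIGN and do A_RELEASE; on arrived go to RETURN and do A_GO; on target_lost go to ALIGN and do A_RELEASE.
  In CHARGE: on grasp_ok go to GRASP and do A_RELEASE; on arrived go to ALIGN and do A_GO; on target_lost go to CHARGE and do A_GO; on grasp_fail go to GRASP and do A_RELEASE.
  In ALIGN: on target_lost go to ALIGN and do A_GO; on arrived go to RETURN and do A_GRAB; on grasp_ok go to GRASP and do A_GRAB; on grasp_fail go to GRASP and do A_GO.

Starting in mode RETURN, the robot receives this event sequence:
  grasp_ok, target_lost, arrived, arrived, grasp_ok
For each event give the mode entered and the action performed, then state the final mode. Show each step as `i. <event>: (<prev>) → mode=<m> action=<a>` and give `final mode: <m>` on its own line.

final mode: GRASP

1. grasp_ok: (RETURN) → mode=ALIGN action=A_GO
2. target_lost: (ALIGN) → mode=ALIGN action=A_GO
3. arrived: (ALIGN) → mode=RETURN action=A_GRAB
4. arrived: (RETURN) → mode=ALIGN action=A_RELEASE
5. grasp_ok: (ALIGN) → mode=GRASP action=A_GRAB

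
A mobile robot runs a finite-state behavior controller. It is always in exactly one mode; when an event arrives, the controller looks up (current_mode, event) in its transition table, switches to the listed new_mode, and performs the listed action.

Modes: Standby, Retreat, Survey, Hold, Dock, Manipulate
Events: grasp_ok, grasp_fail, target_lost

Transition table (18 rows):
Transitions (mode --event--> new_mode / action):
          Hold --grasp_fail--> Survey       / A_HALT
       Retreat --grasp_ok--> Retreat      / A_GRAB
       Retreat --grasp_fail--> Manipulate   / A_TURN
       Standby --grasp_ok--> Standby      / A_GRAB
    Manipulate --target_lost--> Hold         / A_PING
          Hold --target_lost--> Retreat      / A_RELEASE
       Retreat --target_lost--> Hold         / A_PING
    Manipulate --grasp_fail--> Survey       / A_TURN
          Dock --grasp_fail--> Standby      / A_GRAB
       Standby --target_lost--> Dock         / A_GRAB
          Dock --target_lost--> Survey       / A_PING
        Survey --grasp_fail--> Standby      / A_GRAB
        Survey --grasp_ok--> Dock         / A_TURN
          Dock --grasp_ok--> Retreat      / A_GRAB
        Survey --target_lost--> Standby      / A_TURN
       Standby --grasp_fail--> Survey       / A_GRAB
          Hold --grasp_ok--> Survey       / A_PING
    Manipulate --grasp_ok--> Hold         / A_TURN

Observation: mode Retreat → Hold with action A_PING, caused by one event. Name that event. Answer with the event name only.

try grasp_ok: (Retreat, grasp_ok) → (Retreat, A_GRAB)
try grasp_fail: (Retreat, grasp_fail) → (Manipulate, A_TURN)
try target_lost: (Retreat, target_lost) → (Hold, A_PING)  ← matches

target_lost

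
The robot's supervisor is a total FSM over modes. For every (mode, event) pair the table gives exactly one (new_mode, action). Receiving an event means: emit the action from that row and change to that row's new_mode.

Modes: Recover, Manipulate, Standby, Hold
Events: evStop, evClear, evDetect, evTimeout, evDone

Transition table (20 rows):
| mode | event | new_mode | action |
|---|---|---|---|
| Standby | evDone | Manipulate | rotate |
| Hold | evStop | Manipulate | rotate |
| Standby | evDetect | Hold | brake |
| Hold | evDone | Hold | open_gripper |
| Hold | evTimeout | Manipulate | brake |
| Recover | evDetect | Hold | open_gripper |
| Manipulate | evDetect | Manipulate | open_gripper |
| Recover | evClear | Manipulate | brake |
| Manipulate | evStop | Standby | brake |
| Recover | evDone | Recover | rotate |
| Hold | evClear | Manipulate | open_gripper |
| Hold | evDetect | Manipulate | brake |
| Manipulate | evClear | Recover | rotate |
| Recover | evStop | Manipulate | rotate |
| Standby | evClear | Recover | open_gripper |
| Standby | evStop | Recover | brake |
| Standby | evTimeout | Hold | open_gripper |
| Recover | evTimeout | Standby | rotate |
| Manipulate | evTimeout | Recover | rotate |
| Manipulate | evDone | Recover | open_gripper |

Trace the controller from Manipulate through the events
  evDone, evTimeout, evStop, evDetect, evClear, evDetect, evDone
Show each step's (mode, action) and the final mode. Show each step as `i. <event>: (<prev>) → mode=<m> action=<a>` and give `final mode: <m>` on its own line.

1. evDone: (Manipulate) → mode=Recover action=open_gripper
2. evTimeout: (Recover) → mode=Standby action=rotate
3. evStop: (Standby) → mode=Recover action=brake
4. evDetect: (Recover) → mode=Hold action=open_gripper
5. evClear: (Hold) → mode=Manipulate action=open_gripper
6. evDetect: (Manipulate) → mode=Manipulate action=open_gripper
7. evDone: (Manipulate) → mode=Recover action=open_gripper

final mode: Recover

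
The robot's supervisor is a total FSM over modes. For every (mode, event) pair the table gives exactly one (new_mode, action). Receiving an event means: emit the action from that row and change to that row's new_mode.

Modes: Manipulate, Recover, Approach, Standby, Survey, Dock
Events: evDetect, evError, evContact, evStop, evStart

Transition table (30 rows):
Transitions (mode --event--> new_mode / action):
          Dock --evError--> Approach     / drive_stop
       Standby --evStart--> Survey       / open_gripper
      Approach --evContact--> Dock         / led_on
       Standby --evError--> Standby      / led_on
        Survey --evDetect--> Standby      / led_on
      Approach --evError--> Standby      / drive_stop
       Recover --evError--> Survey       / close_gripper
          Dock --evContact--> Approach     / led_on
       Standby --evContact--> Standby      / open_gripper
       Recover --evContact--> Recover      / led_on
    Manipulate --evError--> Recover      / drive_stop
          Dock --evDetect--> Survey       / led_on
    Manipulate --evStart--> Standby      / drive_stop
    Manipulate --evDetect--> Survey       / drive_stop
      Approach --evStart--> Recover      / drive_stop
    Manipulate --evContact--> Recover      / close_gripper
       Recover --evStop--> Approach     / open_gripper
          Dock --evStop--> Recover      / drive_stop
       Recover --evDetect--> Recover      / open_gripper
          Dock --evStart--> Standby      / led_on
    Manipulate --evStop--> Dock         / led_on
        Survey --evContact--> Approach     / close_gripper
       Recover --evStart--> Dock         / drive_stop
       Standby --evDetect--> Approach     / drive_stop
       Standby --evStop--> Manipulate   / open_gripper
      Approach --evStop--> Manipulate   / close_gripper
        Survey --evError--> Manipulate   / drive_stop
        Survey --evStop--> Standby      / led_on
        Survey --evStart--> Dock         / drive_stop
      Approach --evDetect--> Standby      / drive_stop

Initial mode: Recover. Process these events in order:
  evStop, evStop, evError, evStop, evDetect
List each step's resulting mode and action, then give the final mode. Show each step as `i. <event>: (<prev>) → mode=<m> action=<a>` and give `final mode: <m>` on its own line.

final mode: Standby

1. evStop: (Recover) → mode=Approach action=open_gripper
2. evStop: (Approach) → mode=Manipulate action=close_gripper
3. evError: (Manipulate) → mode=Recover action=drive_stop
4. evStop: (Recover) → mode=Approach action=open_gripper
5. evDetect: (Approach) → mode=Standby action=drive_stop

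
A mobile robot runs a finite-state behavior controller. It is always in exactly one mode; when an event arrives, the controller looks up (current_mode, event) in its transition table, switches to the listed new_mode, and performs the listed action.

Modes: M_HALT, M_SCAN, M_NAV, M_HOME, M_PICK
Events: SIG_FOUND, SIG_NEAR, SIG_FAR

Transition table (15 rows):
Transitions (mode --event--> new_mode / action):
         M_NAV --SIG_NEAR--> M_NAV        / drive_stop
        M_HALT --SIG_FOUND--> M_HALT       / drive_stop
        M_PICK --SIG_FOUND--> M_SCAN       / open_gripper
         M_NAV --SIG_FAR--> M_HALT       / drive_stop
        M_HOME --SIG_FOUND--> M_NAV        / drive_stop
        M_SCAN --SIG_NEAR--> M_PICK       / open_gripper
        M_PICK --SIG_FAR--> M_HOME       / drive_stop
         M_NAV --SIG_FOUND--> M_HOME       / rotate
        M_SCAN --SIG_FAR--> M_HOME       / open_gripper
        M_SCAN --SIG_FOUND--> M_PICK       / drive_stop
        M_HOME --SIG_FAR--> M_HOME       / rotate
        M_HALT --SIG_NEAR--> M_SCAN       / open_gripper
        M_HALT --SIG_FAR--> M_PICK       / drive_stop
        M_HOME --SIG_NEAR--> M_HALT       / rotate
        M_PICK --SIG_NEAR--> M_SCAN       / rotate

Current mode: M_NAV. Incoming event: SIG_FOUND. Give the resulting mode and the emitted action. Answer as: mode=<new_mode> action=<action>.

mode=M_HOME action=rotate

current mode = M_NAV; filter table to that mode:
  (M_NAV, SIG_NEAR) → (M_NAV, drive_stop)
  (M_NAV, SIG_FAR) → (M_HALT, drive_stop)
  (M_NAV, SIG_FOUND) → (M_HOME, rotate)  ← event matches
event = SIG_FOUND selects (M_HOME, rotate)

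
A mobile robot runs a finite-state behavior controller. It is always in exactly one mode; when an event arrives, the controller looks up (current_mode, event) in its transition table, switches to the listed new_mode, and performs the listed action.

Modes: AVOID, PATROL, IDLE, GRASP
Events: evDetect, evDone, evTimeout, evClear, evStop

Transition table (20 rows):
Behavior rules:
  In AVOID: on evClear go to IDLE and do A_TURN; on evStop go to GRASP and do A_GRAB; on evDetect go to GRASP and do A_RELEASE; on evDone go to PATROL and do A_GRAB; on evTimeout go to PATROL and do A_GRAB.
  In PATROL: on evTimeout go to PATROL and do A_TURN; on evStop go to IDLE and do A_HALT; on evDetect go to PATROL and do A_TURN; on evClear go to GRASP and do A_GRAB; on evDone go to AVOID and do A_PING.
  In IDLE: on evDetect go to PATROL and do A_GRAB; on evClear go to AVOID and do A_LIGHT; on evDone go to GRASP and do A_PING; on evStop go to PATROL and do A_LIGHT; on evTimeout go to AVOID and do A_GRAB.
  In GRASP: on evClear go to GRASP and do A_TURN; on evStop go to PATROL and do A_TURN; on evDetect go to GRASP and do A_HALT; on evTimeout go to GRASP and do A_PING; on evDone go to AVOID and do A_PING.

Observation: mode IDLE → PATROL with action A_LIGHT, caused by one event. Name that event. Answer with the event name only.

evStop

try evDetect: (IDLE, evDetect) → (PATROL, A_GRAB)
try evDone: (IDLE, evDone) → (GRASP, A_PING)
try evTimeout: (IDLE, evTimeout) → (AVOID, A_GRAB)
try evClear: (IDLE, evClear) → (AVOID, A_LIGHT)
try evStop: (IDLE, evStop) → (PATROL, A_LIGHT)  ← matches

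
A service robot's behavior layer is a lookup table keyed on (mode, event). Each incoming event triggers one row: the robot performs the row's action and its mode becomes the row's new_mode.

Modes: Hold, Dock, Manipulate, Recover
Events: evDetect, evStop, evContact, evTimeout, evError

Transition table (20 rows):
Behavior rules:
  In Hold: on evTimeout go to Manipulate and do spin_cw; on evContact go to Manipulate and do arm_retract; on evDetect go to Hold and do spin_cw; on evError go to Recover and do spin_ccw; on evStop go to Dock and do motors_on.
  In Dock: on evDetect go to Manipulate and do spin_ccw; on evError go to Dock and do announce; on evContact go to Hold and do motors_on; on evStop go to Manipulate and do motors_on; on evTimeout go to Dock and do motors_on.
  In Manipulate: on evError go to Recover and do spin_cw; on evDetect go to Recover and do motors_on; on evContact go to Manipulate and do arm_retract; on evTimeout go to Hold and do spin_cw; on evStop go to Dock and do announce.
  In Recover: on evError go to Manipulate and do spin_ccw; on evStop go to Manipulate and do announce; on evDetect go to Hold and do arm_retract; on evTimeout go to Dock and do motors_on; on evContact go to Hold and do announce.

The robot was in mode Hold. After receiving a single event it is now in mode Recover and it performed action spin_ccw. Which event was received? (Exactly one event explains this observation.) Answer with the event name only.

evError

try evDetect: (Hold, evDetect) → (Hold, spin_cw)
try evStop: (Hold, evStop) → (Dock, motors_on)
try evContact: (Hold, evContact) → (Manipulate, arm_retract)
try evTimeout: (Hold, evTimeout) → (Manipulate, spin_cw)
try evError: (Hold, evError) → (Recover, spin_ccw)  ← matches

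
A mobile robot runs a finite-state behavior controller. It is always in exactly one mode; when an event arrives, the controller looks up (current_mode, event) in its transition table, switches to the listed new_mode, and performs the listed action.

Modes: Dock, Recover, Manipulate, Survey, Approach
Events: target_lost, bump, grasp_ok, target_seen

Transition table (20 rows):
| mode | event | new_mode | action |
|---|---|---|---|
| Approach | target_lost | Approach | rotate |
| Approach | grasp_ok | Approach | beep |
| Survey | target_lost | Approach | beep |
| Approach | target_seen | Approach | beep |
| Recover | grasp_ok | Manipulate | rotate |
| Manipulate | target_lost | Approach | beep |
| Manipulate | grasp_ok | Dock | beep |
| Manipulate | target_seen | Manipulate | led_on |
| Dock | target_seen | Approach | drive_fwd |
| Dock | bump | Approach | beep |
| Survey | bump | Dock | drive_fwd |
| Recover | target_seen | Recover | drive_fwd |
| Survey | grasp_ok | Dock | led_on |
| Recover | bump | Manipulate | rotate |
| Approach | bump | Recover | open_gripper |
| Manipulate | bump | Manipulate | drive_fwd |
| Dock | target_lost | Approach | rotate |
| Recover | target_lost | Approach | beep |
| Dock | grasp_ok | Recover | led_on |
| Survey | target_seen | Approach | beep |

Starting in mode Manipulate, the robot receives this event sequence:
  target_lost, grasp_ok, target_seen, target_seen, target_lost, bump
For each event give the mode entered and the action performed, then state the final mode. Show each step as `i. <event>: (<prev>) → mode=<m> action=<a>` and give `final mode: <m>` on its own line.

final mode: Recover

1. target_lost: (Manipulate) → mode=Approach action=beep
2. grasp_ok: (Approach) → mode=Approach action=beep
3. target_seen: (Approach) → mode=Approach action=beep
4. target_seen: (Approach) → mode=Approach action=beep
5. target_lost: (Approach) → mode=Approach action=rotate
6. bump: (Approach) → mode=Recover action=open_gripper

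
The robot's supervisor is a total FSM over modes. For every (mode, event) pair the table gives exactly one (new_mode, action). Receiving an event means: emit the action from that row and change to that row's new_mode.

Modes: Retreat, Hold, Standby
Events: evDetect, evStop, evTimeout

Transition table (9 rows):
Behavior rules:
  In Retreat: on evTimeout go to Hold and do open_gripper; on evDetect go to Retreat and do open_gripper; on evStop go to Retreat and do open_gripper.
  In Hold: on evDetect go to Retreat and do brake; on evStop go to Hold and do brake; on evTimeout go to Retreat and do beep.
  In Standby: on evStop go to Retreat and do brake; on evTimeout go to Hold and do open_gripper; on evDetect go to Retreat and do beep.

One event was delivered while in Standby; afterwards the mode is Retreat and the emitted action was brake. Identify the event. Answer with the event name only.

try evDetect: (Standby, evDetect) → (Retreat, beep)
try evStop: (Standby, evStop) → (Retreat, brake)  ← matches
try evTimeout: (Standby, evTimeout) → (Hold, open_gripper)

evStop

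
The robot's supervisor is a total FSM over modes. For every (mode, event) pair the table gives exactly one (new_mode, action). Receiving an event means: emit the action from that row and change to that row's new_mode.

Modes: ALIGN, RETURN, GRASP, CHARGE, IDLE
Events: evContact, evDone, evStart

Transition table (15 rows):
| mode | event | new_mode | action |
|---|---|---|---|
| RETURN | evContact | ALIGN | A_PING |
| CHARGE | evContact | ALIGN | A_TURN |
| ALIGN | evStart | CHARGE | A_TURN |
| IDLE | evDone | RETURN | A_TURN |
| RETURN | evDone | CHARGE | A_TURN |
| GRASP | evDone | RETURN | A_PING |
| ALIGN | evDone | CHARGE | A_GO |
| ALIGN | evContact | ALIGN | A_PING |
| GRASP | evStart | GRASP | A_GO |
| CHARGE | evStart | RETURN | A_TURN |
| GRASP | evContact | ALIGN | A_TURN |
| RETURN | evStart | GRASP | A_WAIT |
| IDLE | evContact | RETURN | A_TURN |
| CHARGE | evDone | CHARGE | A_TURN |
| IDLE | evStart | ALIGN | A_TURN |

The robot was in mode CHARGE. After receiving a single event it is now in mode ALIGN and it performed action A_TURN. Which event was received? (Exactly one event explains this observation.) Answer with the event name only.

evContact

try evContact: (CHARGE, evContact) → (ALIGN, A_TURN)  ← matches
try evDone: (CHARGE, evDone) → (CHARGE, A_TURN)
try evStart: (CHARGE, evStart) → (RETURN, A_TURN)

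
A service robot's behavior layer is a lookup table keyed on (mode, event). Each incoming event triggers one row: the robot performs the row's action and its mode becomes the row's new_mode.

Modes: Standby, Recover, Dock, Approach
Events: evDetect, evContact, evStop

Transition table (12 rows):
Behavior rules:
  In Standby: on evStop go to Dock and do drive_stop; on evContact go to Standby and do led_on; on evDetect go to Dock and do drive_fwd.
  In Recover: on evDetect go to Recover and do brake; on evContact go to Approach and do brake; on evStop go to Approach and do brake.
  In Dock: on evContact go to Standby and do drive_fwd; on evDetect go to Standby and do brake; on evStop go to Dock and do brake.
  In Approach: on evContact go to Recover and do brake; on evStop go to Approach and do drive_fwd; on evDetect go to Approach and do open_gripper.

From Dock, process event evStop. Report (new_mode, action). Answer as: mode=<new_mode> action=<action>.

current mode = Dock; filter table to that mode:
  (Dock, evContact) → (Standby, drive_fwd)
  (Dock, evDetect) → (Standby, brake)
  (Dock, evStop) → (Dock, brake)  ← event matches
event = evStop selects (Dock, brake)

mode=Dock action=brake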